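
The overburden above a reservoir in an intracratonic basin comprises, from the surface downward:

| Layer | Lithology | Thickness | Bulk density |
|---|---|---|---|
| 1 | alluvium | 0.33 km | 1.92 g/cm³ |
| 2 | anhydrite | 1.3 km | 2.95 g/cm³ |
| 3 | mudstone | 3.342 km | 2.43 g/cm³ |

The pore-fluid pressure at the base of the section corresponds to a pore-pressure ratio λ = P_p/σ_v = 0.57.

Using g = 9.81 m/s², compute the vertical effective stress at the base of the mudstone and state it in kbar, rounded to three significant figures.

Overburden (lithostatic) stress σ_v:
alluvium: 1920 kg/m³ × 9.81 m/s² × 330 m = 6.216×10^6 Pa = 6.216 MPa
anhydrite: 2950 kg/m³ × 9.81 m/s² × 1300 m = 3.762×10^7 Pa = 37.62 MPa
mudstone: 2430 kg/m³ × 9.81 m/s² × 3342 m = 7.967×10^7 Pa = 79.67 MPa
Total = 6.216 + 37.62 + 79.67 = 123.50 MPa
Pore pressure P_p = λ·σ_v = 0.57 × 123.5 MPa = 70.40 MPa
Effective stress σ' = σ_v − P_p = 123.5 − 70.40 = 53.107 MPa = 0.53107 kbar

0.531 kbar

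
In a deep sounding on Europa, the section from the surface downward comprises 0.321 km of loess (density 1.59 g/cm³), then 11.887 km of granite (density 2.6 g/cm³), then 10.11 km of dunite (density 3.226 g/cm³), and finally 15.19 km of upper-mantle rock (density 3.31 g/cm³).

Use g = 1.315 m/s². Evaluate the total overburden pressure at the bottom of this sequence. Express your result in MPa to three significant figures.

150 MPa

loess: 1590 kg/m³ × 1.315 m/s² × 321 m = 6.712×10^5 Pa = 0.6712 MPa
granite: 2600 kg/m³ × 1.315 m/s² × 11887 m = 4.064×10^7 Pa = 40.64 MPa
dunite: 3226 kg/m³ × 1.315 m/s² × 10110 m = 4.289×10^7 Pa = 42.89 MPa
upper-mantle rock: 3310 kg/m³ × 1.315 m/s² × 15190 m = 6.612×10^7 Pa = 66.12 MPa
Total = 0.6712 + 40.64 + 42.89 + 66.12 = 150.32 MPa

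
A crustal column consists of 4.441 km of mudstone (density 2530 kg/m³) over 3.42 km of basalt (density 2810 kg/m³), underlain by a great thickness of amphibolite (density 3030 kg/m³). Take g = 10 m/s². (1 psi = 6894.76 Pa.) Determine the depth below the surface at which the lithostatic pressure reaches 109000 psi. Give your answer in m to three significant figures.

Pressure at base of upper layers: 2530×10×4441 + 2810×10×3420 = 2.085×10^8 Pa = 30234 psi
Remaining pressure to be supplied by amphibolite: 7.515×10^8 − 2.085×10^8 = 5.431×10^8 Pa
Additional depth in amphibolite = 5.431×10^8 Pa / (3030 kg/m³ × 10 m/s²) = 17923 m
Total depth = 7861 m + 17923 m = 25784 m

25800 m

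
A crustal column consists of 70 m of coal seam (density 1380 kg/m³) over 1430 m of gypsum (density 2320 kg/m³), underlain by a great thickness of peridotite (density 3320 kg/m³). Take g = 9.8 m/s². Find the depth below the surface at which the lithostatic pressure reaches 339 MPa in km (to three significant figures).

10.9 km

Pressure at base of upper layers: 1380×9.8×70 + 2320×9.8×1430 = 3.346×10^7 Pa = 33.46 MPa
Remaining pressure to be supplied by peridotite: 3.390×10^8 − 3.346×10^7 = 3.055×10^8 Pa
Additional depth in peridotite = 3.055×10^8 Pa / (3320 kg/m³ × 9.8 m/s²) = 9390.9 m
Total depth = 1500 m + 9390.9 m = 10891 m
= 10.891 km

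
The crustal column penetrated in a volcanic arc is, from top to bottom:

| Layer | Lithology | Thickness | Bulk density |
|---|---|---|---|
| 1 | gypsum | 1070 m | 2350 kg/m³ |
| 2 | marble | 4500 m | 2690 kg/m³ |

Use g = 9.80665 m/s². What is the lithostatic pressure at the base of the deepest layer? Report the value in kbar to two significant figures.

gypsum: 2350 kg/m³ × 9.80665 m/s² × 1070 m = 2.466×10^7 Pa = 0.2466 kbar
marble: 2690 kg/m³ × 9.80665 m/s² × 4500 m = 1.187×10^8 Pa = 1.187 kbar
Total = 0.2466 + 1.187 = 1.4337 kbar

1.4 kbar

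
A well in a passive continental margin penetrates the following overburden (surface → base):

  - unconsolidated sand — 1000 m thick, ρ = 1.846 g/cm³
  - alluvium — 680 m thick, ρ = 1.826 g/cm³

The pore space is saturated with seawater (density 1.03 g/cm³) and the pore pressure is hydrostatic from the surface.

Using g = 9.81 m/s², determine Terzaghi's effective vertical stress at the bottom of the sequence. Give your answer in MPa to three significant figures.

13.3 MPa

Overburden (lithostatic) stress σ_v:
unconsolidated sand: 1846 kg/m³ × 9.81 m/s² × 1000 m = 1.811×10^7 Pa = 18.11 MPa
alluvium: 1826 kg/m³ × 9.81 m/s² × 680 m = 1.218×10^7 Pa = 12.18 MPa
Total = 18.11 + 12.18 = 30.290 MPa
Pore pressure P_p = 1030 kg/m³ × 9.81 m/s² × 1680 m = 1.698×10^7 Pa = 16.98 MPa
Effective stress σ' = σ_v − P_p = 30.29 − 16.98 = 13.315 MPa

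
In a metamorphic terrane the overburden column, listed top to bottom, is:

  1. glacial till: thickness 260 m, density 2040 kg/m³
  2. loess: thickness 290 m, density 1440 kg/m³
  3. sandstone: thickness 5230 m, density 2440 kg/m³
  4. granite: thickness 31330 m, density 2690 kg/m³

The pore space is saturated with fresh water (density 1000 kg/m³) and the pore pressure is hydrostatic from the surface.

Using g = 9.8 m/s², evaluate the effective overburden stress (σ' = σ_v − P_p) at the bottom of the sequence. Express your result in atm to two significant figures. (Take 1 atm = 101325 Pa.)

Overburden (lithostatic) stress σ_v:
glacial till: 2040 kg/m³ × 9.8 m/s² × 260 m = 5.198×10^6 Pa = 5.198 MPa
loess: 1440 kg/m³ × 9.8 m/s² × 290 m = 4.092×10^6 Pa = 4.092 MPa
sandstone: 2440 kg/m³ × 9.8 m/s² × 5230 m = 1.251×10^8 Pa = 125.1 MPa
granite: 2690 kg/m³ × 9.8 m/s² × 31330 m = 8.259×10^8 Pa = 825.9 MPa
Total = 5.198 + 4.092 + 125.1 + 825.9 = 960.27 MPa
Pore pressure P_p = 1000 kg/m³ × 9.8 m/s² × 37110 m = 3.637×10^8 Pa = 363.7 MPa
Effective stress σ' = σ_v − P_p = 960.3 − 363.7 = 596.59 MPa = 5887.9 atm

5900 atm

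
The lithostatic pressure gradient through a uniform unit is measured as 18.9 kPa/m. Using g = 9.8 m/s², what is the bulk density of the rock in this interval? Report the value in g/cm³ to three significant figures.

1.93 g/cm³

ρ = (dP/dz)/g = 18.9 kPa/m / 9.8 m/s² = 18900 Pa/m / 9.8 m/s² = 1928.6 kg/m³
= 1.929 g/cm³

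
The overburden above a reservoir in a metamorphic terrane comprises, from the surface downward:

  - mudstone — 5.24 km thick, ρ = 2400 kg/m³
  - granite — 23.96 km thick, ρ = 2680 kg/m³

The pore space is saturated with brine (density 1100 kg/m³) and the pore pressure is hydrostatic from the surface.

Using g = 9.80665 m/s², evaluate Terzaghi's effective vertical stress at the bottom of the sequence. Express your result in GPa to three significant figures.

0.438 GPa

Overburden (lithostatic) stress σ_v:
mudstone: 2400 kg/m³ × 9.80665 m/s² × 5240 m = 1.233×10^8 Pa = 123.3 MPa
granite: 2680 kg/m³ × 9.80665 m/s² × 23960 m = 6.297×10^8 Pa = 629.7 MPa
Total = 123.3 + 629.7 = 753.04 MPa
Pore pressure P_p = 1100 kg/m³ × 9.80665 m/s² × 29200 m = 3.150×10^8 Pa = 315.0 MPa
Effective stress σ' = σ_v − P_p = 753.0 − 315.0 = 438.05 MPa = 0.43805 GPa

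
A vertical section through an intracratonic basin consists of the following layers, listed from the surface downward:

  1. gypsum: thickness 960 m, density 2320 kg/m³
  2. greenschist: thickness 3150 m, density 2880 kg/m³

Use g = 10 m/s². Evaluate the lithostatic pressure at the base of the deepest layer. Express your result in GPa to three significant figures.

0.113 GPa

gypsum: 2320 kg/m³ × 10 m/s² × 960 m = 2.227×10^7 Pa = 0.02227 GPa
greenschist: 2880 kg/m³ × 10 m/s² × 3150 m = 9.072×10^7 Pa = 0.09072 GPa
Total = 0.02227 + 0.09072 = 0.11299 GPa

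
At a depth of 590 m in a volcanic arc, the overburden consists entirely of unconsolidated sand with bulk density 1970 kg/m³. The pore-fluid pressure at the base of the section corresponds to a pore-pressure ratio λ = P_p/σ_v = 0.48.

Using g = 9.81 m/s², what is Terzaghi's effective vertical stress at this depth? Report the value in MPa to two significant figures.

Overburden (lithostatic) stress σ_v:
unconsolidated sand: 1970 kg/m³ × 9.81 m/s² × 590 m = 1.140×10^7 Pa = 11.40 MPa
Pore pressure P_p = λ·σ_v = 0.48 × 11.40 MPa = 5.473 MPa
Effective stress σ' = σ_v − P_p = 11.40 − 5.473 = 5.9291 MPa

5.9 MPa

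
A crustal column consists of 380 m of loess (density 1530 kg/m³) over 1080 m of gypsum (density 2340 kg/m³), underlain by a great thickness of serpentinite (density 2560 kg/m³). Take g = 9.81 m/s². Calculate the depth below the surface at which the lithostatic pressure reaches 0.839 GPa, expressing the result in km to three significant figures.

33.7 km

Pressure at base of upper layers: 1530×9.81×380 + 2340×9.81×1080 = 3.050×10^7 Pa = 0.03050 GPa
Remaining pressure to be supplied by serpentinite: 8.390×10^8 − 3.050×10^7 = 8.085×10^8 Pa
Additional depth in serpentinite = 8.085×10^8 Pa / (2560 kg/m³ × 9.81 m/s²) = 32194 m
Total depth = 1460 m + 32194 m = 33654 m
= 33.654 km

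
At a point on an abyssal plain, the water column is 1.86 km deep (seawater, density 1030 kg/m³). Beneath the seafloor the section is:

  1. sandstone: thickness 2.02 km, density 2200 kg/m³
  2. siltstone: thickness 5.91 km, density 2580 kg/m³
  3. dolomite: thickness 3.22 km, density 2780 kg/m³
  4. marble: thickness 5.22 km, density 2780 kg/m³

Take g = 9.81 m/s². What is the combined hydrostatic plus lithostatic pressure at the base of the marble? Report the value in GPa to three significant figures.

0.442 GPa

seawater: 1030 kg/m³ × 9.81 m/s² × 1860 m = 1.879×10^7 Pa = 0.01879 GPa
sandstone: 2200 kg/m³ × 9.81 m/s² × 2020 m = 4.360×10^7 Pa = 0.04360 GPa
siltstone: 2580 kg/m³ × 9.81 m/s² × 5910 m = 1.496×10^8 Pa = 0.1496 GPa
dolomite: 2780 kg/m³ × 9.81 m/s² × 3220 m = 8.782×10^7 Pa = 0.08782 GPa
marble: 2780 kg/m³ × 9.81 m/s² × 5220 m = 1.424×10^8 Pa = 0.1424 GPa
Total = 0.01879 + 0.04360 + 0.1496 + 0.08782 + 0.1424 = 0.44214 GPa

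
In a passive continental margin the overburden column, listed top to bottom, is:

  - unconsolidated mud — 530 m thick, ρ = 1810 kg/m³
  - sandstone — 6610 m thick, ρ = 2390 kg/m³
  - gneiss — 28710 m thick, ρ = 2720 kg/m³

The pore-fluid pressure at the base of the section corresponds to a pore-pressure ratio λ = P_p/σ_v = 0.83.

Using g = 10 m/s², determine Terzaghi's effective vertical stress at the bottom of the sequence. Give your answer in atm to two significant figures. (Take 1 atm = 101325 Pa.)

Overburden (lithostatic) stress σ_v:
unconsolidated mud: 1810 kg/m³ × 10 m/s² × 530 m = 9.593×10^6 Pa = 9.593 MPa
sandstone: 2390 kg/m³ × 10 m/s² × 6610 m = 1.580×10^8 Pa = 158.0 MPa
gneiss: 2720 kg/m³ × 10 m/s² × 28710 m = 7.809×10^8 Pa = 780.9 MPa
Total = 9.593 + 158.0 + 780.9 = 948.48 MPa
Pore pressure P_p = λ·σ_v = 0.83 × 948.5 MPa = 787.2 MPa
Effective stress σ' = σ_v − P_p = 948.5 − 787.2 = 161.24 MPa = 1591.3 atm

1600 atm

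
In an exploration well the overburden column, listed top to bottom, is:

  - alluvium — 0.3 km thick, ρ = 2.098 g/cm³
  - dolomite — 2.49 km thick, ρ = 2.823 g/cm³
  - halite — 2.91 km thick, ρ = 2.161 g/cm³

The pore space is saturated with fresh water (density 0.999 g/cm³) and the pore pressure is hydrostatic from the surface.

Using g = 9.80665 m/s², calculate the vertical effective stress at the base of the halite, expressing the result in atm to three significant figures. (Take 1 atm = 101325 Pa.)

799 atm

Overburden (lithostatic) stress σ_v:
alluvium: 2098 kg/m³ × 9.80665 m/s² × 300 m = 6.172×10^6 Pa = 6.172 MPa
dolomite: 2823 kg/m³ × 9.80665 m/s² × 2490 m = 6.893×10^7 Pa = 68.93 MPa
halite: 2161 kg/m³ × 9.80665 m/s² × 2910 m = 6.167×10^7 Pa = 61.67 MPa
Total = 6.172 + 68.93 + 61.67 = 136.78 MPa
Pore pressure P_p = 999 kg/m³ × 9.80665 m/s² × 5700 m = 5.584×10^7 Pa = 55.84 MPa
Effective stress σ' = σ_v − P_p = 136.8 − 55.84 = 80.933 MPa = 798.75 atm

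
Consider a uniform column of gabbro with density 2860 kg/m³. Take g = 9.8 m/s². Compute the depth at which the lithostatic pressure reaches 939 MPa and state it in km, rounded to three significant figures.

h = P/(ρg) = 939 MPa / (2860 kg/m³ × 9.8 m/s²) = 9.390×10^8 Pa / 28028 Pa/m = 33502 m
= 33.502 km

33.5 km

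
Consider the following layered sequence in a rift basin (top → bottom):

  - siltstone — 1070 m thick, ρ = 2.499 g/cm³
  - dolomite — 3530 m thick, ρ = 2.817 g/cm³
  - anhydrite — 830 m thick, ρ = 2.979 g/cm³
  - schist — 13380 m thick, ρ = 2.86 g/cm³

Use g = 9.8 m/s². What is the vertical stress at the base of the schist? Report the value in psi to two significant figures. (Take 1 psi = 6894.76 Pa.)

siltstone: 2499 kg/m³ × 9.8 m/s² × 1070 m = 2.620×10^7 Pa = 3801 psi
dolomite: 2817 kg/m³ × 9.8 m/s² × 3530 m = 9.745×10^7 Pa = 14134 psi
anhydrite: 2979 kg/m³ × 9.8 m/s² × 830 m = 2.423×10^7 Pa = 3514 psi
schist: 2860 kg/m³ × 9.8 m/s² × 13380 m = 3.750×10^8 Pa = 54391 psi
Total = 3801 + 14134 + 3514 + 54391 = 75840 psi

76000 psi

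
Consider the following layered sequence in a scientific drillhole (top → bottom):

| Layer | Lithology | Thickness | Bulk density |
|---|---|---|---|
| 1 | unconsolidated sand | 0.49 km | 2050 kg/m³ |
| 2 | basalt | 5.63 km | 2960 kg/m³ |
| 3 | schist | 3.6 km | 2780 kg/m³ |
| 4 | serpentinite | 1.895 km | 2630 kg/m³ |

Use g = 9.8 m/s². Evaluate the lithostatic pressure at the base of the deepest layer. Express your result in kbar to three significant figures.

unconsolidated sand: 2050 kg/m³ × 9.8 m/s² × 490 m = 9.844×10^6 Pa = 0.09844 kbar
basalt: 2960 kg/m³ × 9.8 m/s² × 5630 m = 1.633×10^8 Pa = 1.633 kbar
schist: 2780 kg/m³ × 9.8 m/s² × 3600 m = 9.808×10^7 Pa = 0.9808 kbar
serpentinite: 2630 kg/m³ × 9.8 m/s² × 1895 m = 4.884×10^7 Pa = 0.4884 kbar
Total = 0.09844 + 1.633 + 0.9808 + 0.4884 = 3.2008 kbar

3.20 kbar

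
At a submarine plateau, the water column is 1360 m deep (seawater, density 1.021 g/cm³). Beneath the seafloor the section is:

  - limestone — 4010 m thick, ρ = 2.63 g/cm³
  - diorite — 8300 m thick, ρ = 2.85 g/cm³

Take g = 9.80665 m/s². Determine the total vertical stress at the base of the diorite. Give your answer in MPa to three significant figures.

349 MPa

seawater: 1021 kg/m³ × 9.80665 m/s² × 1360 m = 1.362×10^7 Pa = 13.62 MPa
limestone: 2630 kg/m³ × 9.80665 m/s² × 4010 m = 1.034×10^8 Pa = 103.4 MPa
diorite: 2850 kg/m³ × 9.80665 m/s² × 8300 m = 2.320×10^8 Pa = 232.0 MPa
Total = 13.62 + 103.4 + 232.0 = 349.02 MPa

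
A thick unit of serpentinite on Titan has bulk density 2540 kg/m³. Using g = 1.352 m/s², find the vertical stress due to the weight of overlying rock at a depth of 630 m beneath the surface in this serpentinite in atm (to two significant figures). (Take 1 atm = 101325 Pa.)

21 atm

serpentinite: 2540 kg/m³ × 1.352 m/s² × 630 m = 2.163×10^6 Pa = 21.35 atm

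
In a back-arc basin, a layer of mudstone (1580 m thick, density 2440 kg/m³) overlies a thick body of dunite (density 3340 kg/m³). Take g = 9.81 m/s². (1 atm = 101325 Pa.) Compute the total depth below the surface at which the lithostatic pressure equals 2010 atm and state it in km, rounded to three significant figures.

6.64 km

Pressure at base of upper layers: 2440×9.81×1580 = 3.782×10^7 Pa = 373.2 atm
Remaining pressure to be supplied by dunite: 2.037×10^8 − 3.782×10^7 = 1.658×10^8 Pa
Additional depth in dunite = 1.658×10^8 Pa / (3340 kg/m³ × 9.81 m/s²) = 5061.6 m
Total depth = 1580 m + 5061.6 m = 6641.6 m
= 6.6416 km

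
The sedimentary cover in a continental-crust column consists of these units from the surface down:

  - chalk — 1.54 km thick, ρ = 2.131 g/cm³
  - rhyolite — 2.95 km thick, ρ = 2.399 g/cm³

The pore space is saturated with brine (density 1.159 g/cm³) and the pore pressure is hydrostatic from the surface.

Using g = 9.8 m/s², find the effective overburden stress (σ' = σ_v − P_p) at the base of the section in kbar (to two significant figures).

Overburden (lithostatic) stress σ_v:
chalk: 2131 kg/m³ × 9.8 m/s² × 1540 m = 3.216×10^7 Pa = 32.16 MPa
rhyolite: 2399 kg/m³ × 9.8 m/s² × 2950 m = 6.936×10^7 Pa = 69.36 MPa
Total = 32.16 + 69.36 = 101.52 MPa
Pore pressure P_p = 1159 kg/m³ × 9.8 m/s² × 4490 m = 5.100×10^7 Pa = 51.00 MPa
Effective stress σ' = σ_v − P_p = 101.5 − 51.00 = 50.518 MPa = 0.50518 kbar

0.51 kbar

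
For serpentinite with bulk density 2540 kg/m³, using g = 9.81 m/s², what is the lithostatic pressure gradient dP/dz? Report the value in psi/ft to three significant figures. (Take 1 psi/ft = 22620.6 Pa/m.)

dP/dz = ρg = 2540 kg/m³ × 9.81 m/s² = 24917 Pa/m
= 24917 Pa/m × (1 psi/ft / 22621 Pa/m) = 1.1015 psi/ft

1.10 psi/ft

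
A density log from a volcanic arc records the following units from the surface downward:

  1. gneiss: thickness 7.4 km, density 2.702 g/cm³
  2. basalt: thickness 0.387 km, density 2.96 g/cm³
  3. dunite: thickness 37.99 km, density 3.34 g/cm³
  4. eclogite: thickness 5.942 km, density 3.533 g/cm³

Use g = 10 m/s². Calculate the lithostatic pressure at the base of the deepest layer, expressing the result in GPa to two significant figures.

1.7 GPa

gneiss: 2702 kg/m³ × 10 m/s² × 7400 m = 1.999×10^8 Pa = 0.1999 GPa
basalt: 2960 kg/m³ × 10 m/s² × 387 m = 1.146×10^7 Pa = 0.01146 GPa
dunite: 3340 kg/m³ × 10 m/s² × 37990 m = 1.269×10^9 Pa = 1.269 GPa
eclogite: 3533 kg/m³ × 10 m/s² × 5942 m = 2.099×10^8 Pa = 0.2099 GPa
Total = 0.1999 + 0.01146 + 1.269 + 0.2099 = 1.6902 GPa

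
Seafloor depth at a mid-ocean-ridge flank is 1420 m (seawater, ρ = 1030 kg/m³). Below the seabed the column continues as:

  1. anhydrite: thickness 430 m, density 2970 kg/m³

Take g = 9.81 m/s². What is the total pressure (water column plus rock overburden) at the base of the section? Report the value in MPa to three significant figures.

seawater: 1030 kg/m³ × 9.81 m/s² × 1420 m = 1.435×10^7 Pa = 14.35 MPa
anhydrite: 2970 kg/m³ × 9.81 m/s² × 430 m = 1.253×10^7 Pa = 12.53 MPa
Total = 14.35 + 12.53 = 26.876 MPa

26.9 MPa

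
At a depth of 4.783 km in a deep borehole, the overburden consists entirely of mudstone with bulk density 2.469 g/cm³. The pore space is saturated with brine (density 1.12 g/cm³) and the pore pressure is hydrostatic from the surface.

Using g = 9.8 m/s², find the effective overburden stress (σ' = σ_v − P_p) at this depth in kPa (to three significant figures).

63200 kPa

Overburden (lithostatic) stress σ_v:
mudstone: 2469 kg/m³ × 9.8 m/s² × 4783 m = 1.157×10^8 Pa = 115.7 MPa
Pore pressure P_p = 1120 kg/m³ × 9.8 m/s² × 4783 m = 5.250×10^7 Pa = 52.50 MPa
Effective stress σ' = σ_v − P_p = 115.7 − 52.50 = 63.232 MPa = 63232 kPa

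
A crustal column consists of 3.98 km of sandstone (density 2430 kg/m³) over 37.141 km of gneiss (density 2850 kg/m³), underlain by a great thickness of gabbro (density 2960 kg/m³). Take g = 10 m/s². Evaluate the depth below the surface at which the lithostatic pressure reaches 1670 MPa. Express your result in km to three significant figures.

Pressure at base of upper layers: 2430×10×3980 + 2850×10×37141 = 1.155×10^9 Pa = 1155 MPa
Remaining pressure to be supplied by gabbro: 1.670×10^9 − 1.155×10^9 = 5.148×10^8 Pa
Additional depth in gabbro = 5.148×10^8 Pa / (2960 kg/m³ × 10 m/s²) = 17391 m
Total depth = 41121 m + 17391 m = 58512 m
= 58.512 km

58.5 km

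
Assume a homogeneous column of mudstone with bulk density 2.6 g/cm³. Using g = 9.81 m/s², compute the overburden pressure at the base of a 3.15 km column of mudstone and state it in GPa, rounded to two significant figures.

mudstone: 2600 kg/m³ × 9.81 m/s² × 3150 m = 8.034×10^7 Pa = 0.08034 GPa

0.080 GPa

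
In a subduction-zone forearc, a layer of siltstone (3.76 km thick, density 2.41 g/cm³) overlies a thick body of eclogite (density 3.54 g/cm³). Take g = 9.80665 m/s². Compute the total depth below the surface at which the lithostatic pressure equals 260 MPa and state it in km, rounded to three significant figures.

Pressure at base of upper layers: 2410×9.80665×3760 = 8.886×10^7 Pa = 88.86 MPa
Remaining pressure to be supplied by eclogite: 2.600×10^8 − 8.886×10^7 = 1.711×10^8 Pa
Additional depth in eclogite = 1.711×10^8 Pa / (3540 kg/m³ × 9.80665 m/s²) = 4929.7 m
Total depth = 3760 m + 4929.7 m = 8689.7 m
= 8.6897 km

8.69 km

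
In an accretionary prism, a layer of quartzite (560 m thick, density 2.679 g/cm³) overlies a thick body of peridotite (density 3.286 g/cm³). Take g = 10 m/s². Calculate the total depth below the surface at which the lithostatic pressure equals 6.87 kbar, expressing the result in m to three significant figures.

Pressure at base of upper layers: 2679×10×560 = 1.500×10^7 Pa = 0.1500 kbar
Remaining pressure to be supplied by peridotite: 6.870×10^8 − 1.500×10^7 = 6.720×10^8 Pa
Additional depth in peridotite = 6.720×10^8 Pa / (3286 kg/m³ × 10 m/s²) = 20450 m
Total depth = 560 m + 20450 m = 21010 m

21000 m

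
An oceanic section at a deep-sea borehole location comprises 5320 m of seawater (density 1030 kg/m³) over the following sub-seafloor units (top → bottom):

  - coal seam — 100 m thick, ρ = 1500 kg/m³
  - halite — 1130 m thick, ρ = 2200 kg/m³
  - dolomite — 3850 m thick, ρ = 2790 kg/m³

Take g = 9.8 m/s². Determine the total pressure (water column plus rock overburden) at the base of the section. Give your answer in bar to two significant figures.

seawater: 1030 kg/m³ × 9.8 m/s² × 5320 m = 5.370×10^7 Pa = 537.0 bar
coal seam: 1500 kg/m³ × 9.8 m/s² × 100 m = 1.470×10^6 Pa = 14.70 bar
halite: 2200 kg/m³ × 9.8 m/s² × 1130 m = 2.436×10^7 Pa = 243.6 bar
dolomite: 2790 kg/m³ × 9.8 m/s² × 3850 m = 1.053×10^8 Pa = 1053 bar
Total = 537.0 + 14.70 + 243.6 + 1053 = 1848.0 bar

1800 bar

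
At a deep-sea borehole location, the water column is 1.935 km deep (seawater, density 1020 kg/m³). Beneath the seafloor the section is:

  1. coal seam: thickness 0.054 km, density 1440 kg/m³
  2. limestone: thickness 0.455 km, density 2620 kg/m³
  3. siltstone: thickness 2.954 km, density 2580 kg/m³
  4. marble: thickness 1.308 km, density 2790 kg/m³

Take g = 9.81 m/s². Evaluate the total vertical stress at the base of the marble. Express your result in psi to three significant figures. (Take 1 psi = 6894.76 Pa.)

20700 psi

seawater: 1020 kg/m³ × 9.81 m/s² × 1935 m = 1.936×10^7 Pa = 2808 psi
coal seam: 1440 kg/m³ × 9.81 m/s² × 54 m = 7.628×10^5 Pa = 110.6 psi
limestone: 2620 kg/m³ × 9.81 m/s² × 455 m = 1.169×10^7 Pa = 1696 psi
siltstone: 2580 kg/m³ × 9.81 m/s² × 2954 m = 7.477×10^7 Pa = 10844 psi
marble: 2790 kg/m³ × 9.81 m/s² × 1308 m = 3.580×10^7 Pa = 5192 psi
Total = 2808 + 110.6 + 1696 + 10844 + 5192 = 20651 psi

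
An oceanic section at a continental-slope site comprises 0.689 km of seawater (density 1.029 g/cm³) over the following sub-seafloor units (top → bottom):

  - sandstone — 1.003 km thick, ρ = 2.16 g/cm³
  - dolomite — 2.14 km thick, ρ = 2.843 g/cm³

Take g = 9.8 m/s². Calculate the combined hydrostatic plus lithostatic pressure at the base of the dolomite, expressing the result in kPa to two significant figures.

seawater: 1029 kg/m³ × 9.8 m/s² × 689 m = 6.948×10^6 Pa = 6948 kPa
sandstone: 2160 kg/m³ × 9.8 m/s² × 1003 m = 2.123×10^7 Pa = 21232 kPa
dolomite: 2843 kg/m³ × 9.8 m/s² × 2140 m = 5.962×10^7 Pa = 59623 kPa
Total = 6948 + 21232 + 59623 = 87803 kPa

88000 kPa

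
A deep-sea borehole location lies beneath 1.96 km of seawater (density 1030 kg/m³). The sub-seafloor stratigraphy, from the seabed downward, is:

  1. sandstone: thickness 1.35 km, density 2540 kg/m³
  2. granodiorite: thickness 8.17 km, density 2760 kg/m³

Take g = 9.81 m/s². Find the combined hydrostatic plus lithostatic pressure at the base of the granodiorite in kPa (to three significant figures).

seawater: 1030 kg/m³ × 9.81 m/s² × 1960 m = 1.980×10^7 Pa = 19804 kPa
sandstone: 2540 kg/m³ × 9.81 m/s² × 1350 m = 3.364×10^7 Pa = 33638 kPa
granodiorite: 2760 kg/m³ × 9.81 m/s² × 8170 m = 2.212×10^8 Pa = 2.212×10^5 kPa
Total = 19804 + 33638 + 2.212×10^5 = 2.7465×10^5 kPa

275000 kPa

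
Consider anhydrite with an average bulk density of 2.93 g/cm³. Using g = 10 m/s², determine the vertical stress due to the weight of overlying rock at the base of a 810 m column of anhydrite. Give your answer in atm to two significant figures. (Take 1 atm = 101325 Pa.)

anhydrite: 2930 kg/m³ × 10 m/s² × 810 m = 2.373×10^7 Pa = 234.2 atm

230 atm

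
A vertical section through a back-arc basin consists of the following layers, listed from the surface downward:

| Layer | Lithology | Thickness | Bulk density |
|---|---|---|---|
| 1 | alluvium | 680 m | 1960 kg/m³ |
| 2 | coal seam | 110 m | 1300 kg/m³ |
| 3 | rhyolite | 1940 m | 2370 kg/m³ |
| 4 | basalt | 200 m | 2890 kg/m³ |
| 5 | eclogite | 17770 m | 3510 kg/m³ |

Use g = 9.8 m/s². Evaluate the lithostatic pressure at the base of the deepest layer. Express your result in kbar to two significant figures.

alluvium: 1960 kg/m³ × 9.8 m/s² × 680 m = 1.306×10^7 Pa = 0.1306 kbar
coal seam: 1300 kg/m³ × 9.8 m/s² × 110 m = 1.401×10^6 Pa = 0.01401 kbar
rhyolite: 2370 kg/m³ × 9.8 m/s² × 1940 m = 4.506×10^7 Pa = 0.4506 kbar
basalt: 2890 kg/m³ × 9.8 m/s² × 200 m = 5.664×10^6 Pa = 0.05664 kbar
eclogite: 3510 kg/m³ × 9.8 m/s² × 17770 m = 6.113×10^8 Pa = 6.113 kbar
Total = 0.1306 + 0.01401 + 0.4506 + 0.05664 + 6.113 = 6.7644 kbar

6.8 kbar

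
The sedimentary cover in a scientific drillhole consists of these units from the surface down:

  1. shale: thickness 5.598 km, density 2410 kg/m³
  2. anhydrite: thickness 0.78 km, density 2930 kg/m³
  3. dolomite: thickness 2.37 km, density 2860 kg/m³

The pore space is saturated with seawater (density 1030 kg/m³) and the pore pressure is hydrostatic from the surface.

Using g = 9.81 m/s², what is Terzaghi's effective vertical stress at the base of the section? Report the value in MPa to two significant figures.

130 MPa

Overburden (lithostatic) stress σ_v:
shale: 2410 kg/m³ × 9.81 m/s² × 5598 m = 1.323×10^8 Pa = 132.3 MPa
anhydrite: 2930 kg/m³ × 9.81 m/s² × 780 m = 2.242×10^7 Pa = 22.42 MPa
dolomite: 2860 kg/m³ × 9.81 m/s² × 2370 m = 6.649×10^7 Pa = 66.49 MPa
Total = 132.3 + 22.42 + 66.49 = 221.26 MPa
Pore pressure P_p = 1030 kg/m³ × 9.81 m/s² × 8748 m = 8.839×10^7 Pa = 88.39 MPa
Effective stress σ' = σ_v − P_p = 221.3 − 88.39 = 132.87 MPa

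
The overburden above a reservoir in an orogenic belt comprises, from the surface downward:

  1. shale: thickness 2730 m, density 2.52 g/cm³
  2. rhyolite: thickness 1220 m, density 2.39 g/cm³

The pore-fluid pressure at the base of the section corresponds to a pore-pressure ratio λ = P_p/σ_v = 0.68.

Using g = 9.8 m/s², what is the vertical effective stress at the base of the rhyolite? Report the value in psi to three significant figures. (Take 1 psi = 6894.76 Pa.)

4460 psi

Overburden (lithostatic) stress σ_v:
shale: 2520 kg/m³ × 9.8 m/s² × 2730 m = 6.742×10^7 Pa = 67.42 MPa
rhyolite: 2390 kg/m³ × 9.8 m/s² × 1220 m = 2.857×10^7 Pa = 28.57 MPa
Total = 67.42 + 28.57 = 95.995 MPa
Pore pressure P_p = λ·σ_v = 0.68 × 95.99 MPa = 65.28 MPa
Effective stress σ' = σ_v − P_p = 95.99 − 65.28 = 30.718 MPa = 4455.3 psi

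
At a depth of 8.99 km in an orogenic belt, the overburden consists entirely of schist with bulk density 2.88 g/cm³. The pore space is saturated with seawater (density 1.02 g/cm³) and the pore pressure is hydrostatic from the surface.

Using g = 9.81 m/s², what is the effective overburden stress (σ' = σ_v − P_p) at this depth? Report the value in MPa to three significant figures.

164 MPa

Overburden (lithostatic) stress σ_v:
schist: 2880 kg/m³ × 9.81 m/s² × 8990 m = 2.540×10^8 Pa = 254.0 MPa
Pore pressure P_p = 1020 kg/m³ × 9.81 m/s² × 8990 m = 8.996×10^7 Pa = 89.96 MPa
Effective stress σ' = σ_v − P_p = 254.0 − 89.96 = 164.04 MPa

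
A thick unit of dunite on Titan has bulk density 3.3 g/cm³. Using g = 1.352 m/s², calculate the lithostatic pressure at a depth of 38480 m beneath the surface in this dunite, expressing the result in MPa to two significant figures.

dunite: 3300 kg/m³ × 1.352 m/s² × 38480 m = 1.717×10^8 Pa = 171.7 MPa

170 MPa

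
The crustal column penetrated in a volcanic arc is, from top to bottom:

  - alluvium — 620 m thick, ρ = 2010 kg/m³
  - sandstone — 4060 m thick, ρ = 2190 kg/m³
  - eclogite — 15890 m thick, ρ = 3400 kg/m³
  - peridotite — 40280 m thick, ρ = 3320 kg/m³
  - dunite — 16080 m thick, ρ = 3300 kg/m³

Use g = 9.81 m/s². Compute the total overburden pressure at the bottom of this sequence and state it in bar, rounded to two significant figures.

25000 bar

alluvium: 2010 kg/m³ × 9.81 m/s² × 620 m = 1.223×10^7 Pa = 122.3 bar
sandstone: 2190 kg/m³ × 9.81 m/s² × 4060 m = 8.722×10^7 Pa = 872.2 bar
eclogite: 3400 kg/m³ × 9.81 m/s² × 15890 m = 5.300×10^8 Pa = 5300 bar
peridotite: 3320 kg/m³ × 9.81 m/s² × 40280 m = 1.312×10^9 Pa = 13119 bar
dunite: 3300 kg/m³ × 9.81 m/s² × 16080 m = 5.206×10^8 Pa = 5206 bar
Total = 122.3 + 872.2 + 5300 + 13119 + 5206 = 24619 bar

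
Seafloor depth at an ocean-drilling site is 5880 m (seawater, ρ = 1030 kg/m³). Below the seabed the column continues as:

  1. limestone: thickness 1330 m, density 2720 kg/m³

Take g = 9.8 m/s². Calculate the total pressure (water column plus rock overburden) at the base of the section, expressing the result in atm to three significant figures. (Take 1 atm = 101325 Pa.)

936 atm

seawater: 1030 kg/m³ × 9.8 m/s² × 5880 m = 5.935×10^7 Pa = 585.8 atm
limestone: 2720 kg/m³ × 9.8 m/s² × 1330 m = 3.545×10^7 Pa = 349.9 atm
Total = 585.8 + 349.9 = 935.65 atm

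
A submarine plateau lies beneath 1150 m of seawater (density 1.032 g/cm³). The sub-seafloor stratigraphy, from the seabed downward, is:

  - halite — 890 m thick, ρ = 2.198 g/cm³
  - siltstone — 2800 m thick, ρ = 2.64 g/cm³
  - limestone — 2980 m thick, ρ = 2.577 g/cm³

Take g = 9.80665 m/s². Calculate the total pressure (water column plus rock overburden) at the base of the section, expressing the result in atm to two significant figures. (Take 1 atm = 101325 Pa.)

1800 atm

seawater: 1032 kg/m³ × 9.80665 m/s² × 1150 m = 1.164×10^7 Pa = 114.9 atm
halite: 2198 kg/m³ × 9.80665 m/s² × 890 m = 1.918×10^7 Pa = 189.3 atm
siltstone: 2640 kg/m³ × 9.80665 m/s² × 2800 m = 7.249×10^7 Pa = 715.4 atm
limestone: 2577 kg/m³ × 9.80665 m/s² × 2980 m = 7.531×10^7 Pa = 743.2 atm
Total = 114.9 + 189.3 + 715.4 + 743.2 = 1762.9 atm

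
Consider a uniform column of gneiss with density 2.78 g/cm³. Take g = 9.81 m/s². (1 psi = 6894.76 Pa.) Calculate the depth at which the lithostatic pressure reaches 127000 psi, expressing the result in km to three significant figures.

h = P/(ρg) = 127000 psi / (2780 kg/m³ × 9.81 m/s²) = 8.756×10^8 Pa / 27272 Pa/m = 32108 m
= 32.108 km

32.1 km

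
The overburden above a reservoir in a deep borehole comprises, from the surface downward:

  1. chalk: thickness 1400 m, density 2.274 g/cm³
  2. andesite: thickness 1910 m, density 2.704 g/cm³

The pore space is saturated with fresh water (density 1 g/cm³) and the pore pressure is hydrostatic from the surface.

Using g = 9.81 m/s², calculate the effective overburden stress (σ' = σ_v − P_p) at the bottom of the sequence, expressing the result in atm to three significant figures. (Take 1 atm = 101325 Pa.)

488 atm

Overburden (lithostatic) stress σ_v:
chalk: 2274 kg/m³ × 9.81 m/s² × 1400 m = 3.123×10^7 Pa = 31.23 MPa
andesite: 2704 kg/m³ × 9.81 m/s² × 1910 m = 5.067×10^7 Pa = 50.67 MPa
Total = 31.23 + 50.67 = 81.896 MPa
Pore pressure P_p = 1000 kg/m³ × 9.81 m/s² × 3310 m = 3.247×10^7 Pa = 32.47 MPa
Effective stress σ' = σ_v − P_p = 81.90 − 32.47 = 49.425 MPa = 487.79 atm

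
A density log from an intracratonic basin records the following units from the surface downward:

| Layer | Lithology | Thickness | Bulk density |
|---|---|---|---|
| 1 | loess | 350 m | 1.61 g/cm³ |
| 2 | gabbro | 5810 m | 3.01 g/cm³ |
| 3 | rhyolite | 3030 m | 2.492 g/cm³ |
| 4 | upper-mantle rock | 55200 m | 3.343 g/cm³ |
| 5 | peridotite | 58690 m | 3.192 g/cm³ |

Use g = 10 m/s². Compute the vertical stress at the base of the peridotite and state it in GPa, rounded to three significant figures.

loess: 1610 kg/m³ × 10 m/s² × 350 m = 5.635×10^6 Pa = 5.635×10^-3 GPa
gabbro: 3010 kg/m³ × 10 m/s² × 5810 m = 1.749×10^8 Pa = 0.1749 GPa
rhyolite: 2492 kg/m³ × 10 m/s² × 3030 m = 7.551×10^7 Pa = 0.07551 GPa
upper-mantle rock: 3343 kg/m³ × 10 m/s² × 55200 m = 1.845×10^9 Pa = 1.845 GPa
peridotite: 3192 kg/m³ × 10 m/s² × 58690 m = 1.873×10^9 Pa = 1.873 GPa
Total = 5.635×10^-3 + 0.1749 + 0.07551 + 1.845 + 1.873 = 3.9747 GPa

3.97 GPa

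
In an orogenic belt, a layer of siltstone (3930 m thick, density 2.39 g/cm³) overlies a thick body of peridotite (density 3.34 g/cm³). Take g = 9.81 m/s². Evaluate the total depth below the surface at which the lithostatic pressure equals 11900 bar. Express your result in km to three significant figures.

Pressure at base of upper layers: 2390×9.81×3930 = 9.214×10^7 Pa = 921.4 bar
Remaining pressure to be supplied by peridotite: 1.190×10^9 − 9.214×10^7 = 1.098×10^9 Pa
Additional depth in peridotite = 1.098×10^9 Pa / (3340 kg/m³ × 9.81 m/s²) = 33507 m
Total depth = 3930 m + 33507 m = 37437 m
= 37.437 km

37.4 km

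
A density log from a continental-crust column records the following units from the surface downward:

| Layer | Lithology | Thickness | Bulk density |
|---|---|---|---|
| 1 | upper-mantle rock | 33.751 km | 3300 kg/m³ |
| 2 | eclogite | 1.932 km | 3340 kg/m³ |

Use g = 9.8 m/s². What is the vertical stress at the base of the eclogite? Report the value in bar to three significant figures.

11500 bar

upper-mantle rock: 3300 kg/m³ × 9.8 m/s² × 33751 m = 1.092×10^9 Pa = 10915 bar
eclogite: 3340 kg/m³ × 9.8 m/s² × 1932 m = 6.324×10^7 Pa = 632.4 bar
Total = 10915 + 632.4 = 11547 bar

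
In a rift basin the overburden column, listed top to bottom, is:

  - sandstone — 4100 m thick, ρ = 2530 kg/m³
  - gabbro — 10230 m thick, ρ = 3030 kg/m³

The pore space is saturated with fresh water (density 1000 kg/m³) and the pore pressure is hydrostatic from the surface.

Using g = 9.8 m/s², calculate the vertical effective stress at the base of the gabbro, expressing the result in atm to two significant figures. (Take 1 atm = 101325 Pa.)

2600 atm

Overburden (lithostatic) stress σ_v:
sandstone: 2530 kg/m³ × 9.8 m/s² × 4100 m = 1.017×10^8 Pa = 101.7 MPa
gabbro: 3030 kg/m³ × 9.8 m/s² × 10230 m = 3.038×10^8 Pa = 303.8 MPa
Total = 101.7 + 303.8 = 405.43 MPa
Pore pressure P_p = 1000 kg/m³ × 9.8 m/s² × 14330 m = 1.404×10^8 Pa = 140.4 MPa
Effective stress σ' = σ_v − P_p = 405.4 − 140.4 = 264.99 MPa = 2615.3 atm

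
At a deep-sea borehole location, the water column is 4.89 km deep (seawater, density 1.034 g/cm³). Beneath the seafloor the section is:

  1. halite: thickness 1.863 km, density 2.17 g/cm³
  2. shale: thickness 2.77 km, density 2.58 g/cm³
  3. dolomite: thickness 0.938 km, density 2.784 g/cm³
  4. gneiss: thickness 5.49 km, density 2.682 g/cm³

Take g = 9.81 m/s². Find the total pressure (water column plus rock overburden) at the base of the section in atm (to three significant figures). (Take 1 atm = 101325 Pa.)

3250 atm

seawater: 1034 kg/m³ × 9.81 m/s² × 4890 m = 4.960×10^7 Pa = 489.5 atm
halite: 2170 kg/m³ × 9.81 m/s² × 1863 m = 3.966×10^7 Pa = 391.4 atm
shale: 2580 kg/m³ × 9.81 m/s² × 2770 m = 7.011×10^7 Pa = 691.9 atm
dolomite: 2784 kg/m³ × 9.81 m/s² × 938 m = 2.562×10^7 Pa = 252.8 atm
gneiss: 2682 kg/m³ × 9.81 m/s² × 5490 m = 1.444×10^8 Pa = 1426 atm
Total = 489.5 + 391.4 + 691.9 + 252.8 + 1426 = 3251.2 atm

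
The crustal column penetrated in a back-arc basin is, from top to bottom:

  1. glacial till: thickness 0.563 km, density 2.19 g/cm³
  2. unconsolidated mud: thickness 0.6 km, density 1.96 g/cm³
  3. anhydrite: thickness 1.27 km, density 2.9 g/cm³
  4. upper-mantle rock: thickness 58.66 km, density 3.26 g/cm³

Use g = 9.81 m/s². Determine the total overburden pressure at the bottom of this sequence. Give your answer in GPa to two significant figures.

1.9 GPa

glacial till: 2190 kg/m³ × 9.81 m/s² × 563 m = 1.210×10^7 Pa = 0.01210 GPa
unconsolidated mud: 1960 kg/m³ × 9.81 m/s² × 600 m = 1.154×10^7 Pa = 0.01154 GPa
anhydrite: 2900 kg/m³ × 9.81 m/s² × 1270 m = 3.613×10^7 Pa = 0.03613 GPa
upper-mantle rock: 3260 kg/m³ × 9.81 m/s² × 58660 m = 1.876×10^9 Pa = 1.876 GPa
Total = 0.01210 + 0.01154 + 0.03613 + 1.876 = 1.9357 GPa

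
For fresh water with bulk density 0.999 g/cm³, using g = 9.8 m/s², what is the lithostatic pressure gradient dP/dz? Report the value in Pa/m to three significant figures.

9790 Pa/m

dP/dz = ρg = 999 kg/m³ × 9.8 m/s² = 9790.2 Pa/m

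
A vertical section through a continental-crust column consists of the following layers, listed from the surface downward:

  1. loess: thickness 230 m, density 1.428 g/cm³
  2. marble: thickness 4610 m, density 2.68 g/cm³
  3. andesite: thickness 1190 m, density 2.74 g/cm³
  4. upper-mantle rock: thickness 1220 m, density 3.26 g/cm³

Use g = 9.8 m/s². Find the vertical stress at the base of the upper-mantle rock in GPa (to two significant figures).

0.20 GPa

loess: 1428 kg/m³ × 9.8 m/s² × 230 m = 3.219×10^6 Pa = 3.219×10^-3 GPa
marble: 2680 kg/m³ × 9.8 m/s² × 4610 m = 1.211×10^8 Pa = 0.1211 GPa
andesite: 2740 kg/m³ × 9.8 m/s² × 1190 m = 3.195×10^7 Pa = 0.03195 GPa
upper-mantle rock: 3260 kg/m³ × 9.8 m/s² × 1220 m = 3.898×10^7 Pa = 0.03898 GPa
Total = 3.219×10^-3 + 0.1211 + 0.03195 + 0.03898 = 0.19523 GPa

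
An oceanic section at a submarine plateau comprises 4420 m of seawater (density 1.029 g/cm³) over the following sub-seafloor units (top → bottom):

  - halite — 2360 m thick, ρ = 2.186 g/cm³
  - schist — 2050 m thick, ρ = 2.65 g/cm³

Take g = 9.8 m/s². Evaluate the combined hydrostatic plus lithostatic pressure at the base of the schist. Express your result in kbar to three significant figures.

seawater: 1029 kg/m³ × 9.8 m/s² × 4420 m = 4.457×10^7 Pa = 0.4457 kbar
halite: 2186 kg/m³ × 9.8 m/s² × 2360 m = 5.056×10^7 Pa = 0.5056 kbar
schist: 2650 kg/m³ × 9.8 m/s² × 2050 m = 5.324×10^7 Pa = 0.5324 kbar
Total = 0.4457 + 0.5056 + 0.5324 = 1.4837 kbar

1.48 kbar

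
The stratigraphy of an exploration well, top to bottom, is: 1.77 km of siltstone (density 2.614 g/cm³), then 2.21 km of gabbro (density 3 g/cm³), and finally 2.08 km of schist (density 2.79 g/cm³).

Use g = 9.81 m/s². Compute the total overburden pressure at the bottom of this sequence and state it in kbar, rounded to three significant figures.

1.67 kbar

siltstone: 2614 kg/m³ × 9.81 m/s² × 1770 m = 4.539×10^7 Pa = 0.4539 kbar
gabbro: 3000 kg/m³ × 9.81 m/s² × 2210 m = 6.504×10^7 Pa = 0.6504 kbar
schist: 2790 kg/m³ × 9.81 m/s² × 2080 m = 5.693×10^7 Pa = 0.5693 kbar
Total = 0.4539 + 0.6504 + 0.5693 = 1.6736 kbar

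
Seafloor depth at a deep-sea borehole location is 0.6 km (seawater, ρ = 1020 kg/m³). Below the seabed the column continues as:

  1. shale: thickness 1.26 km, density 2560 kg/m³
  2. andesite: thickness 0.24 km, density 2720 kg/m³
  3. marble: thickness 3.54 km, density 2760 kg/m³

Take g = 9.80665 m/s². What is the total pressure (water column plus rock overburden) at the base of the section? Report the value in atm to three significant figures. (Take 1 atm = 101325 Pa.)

seawater: 1020 kg/m³ × 9.80665 m/s² × 600 m = 6.002×10^6 Pa = 59.23 atm
shale: 2560 kg/m³ × 9.80665 m/s² × 1260 m = 3.163×10^7 Pa = 312.2 atm
andesite: 2720 kg/m³ × 9.80665 m/s² × 240 m = 6.402×10^6 Pa = 63.18 atm
marble: 2760 kg/m³ × 9.80665 m/s² × 3540 m = 9.581×10^7 Pa = 945.6 atm
Total = 59.23 + 312.2 + 63.18 + 945.6 = 1380.2 atm

1380 atm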